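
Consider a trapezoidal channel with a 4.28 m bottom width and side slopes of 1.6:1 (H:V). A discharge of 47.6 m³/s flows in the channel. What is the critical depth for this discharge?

y_c = 1.84 m

At critical depth, Q² T / (g A³) = 1, i.e. A³/T = Q²/g = 47.6²/9.81 = 231.
Try y = 2.08 m: A³/T = 362.4 — too large.
Try y = 1.26 m: A³/T = 60.06 — too small.
Try y = 1.84 m: A³/T = 231 — matches.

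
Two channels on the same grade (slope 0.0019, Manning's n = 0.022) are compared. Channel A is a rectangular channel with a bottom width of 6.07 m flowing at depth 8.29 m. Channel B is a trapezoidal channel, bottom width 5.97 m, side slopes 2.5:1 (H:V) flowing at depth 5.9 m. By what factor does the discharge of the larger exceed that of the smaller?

3.12

Channel A: Flow area A = b·y = 6.07 × 8.29 = 50.32 m². Wetted perimeter P = b + 2y = 6.07 + 2×8.29 = 22.65 m. Hydraulic radius R = A/P = 50.32/22.65 = 2.222 m. Q_A = (1/0.022)·50.32·2.222^(2/3)·√0.0019 = 169.8 m³/s.
Channel B: With bottom width b = 5.97 m and side slope z = 2.5: A = (b + zy)y = (5.97 + 2.5×5.9)×5.9 = 122.2 m²; P = b + 2y√(1+z²) = 5.97 + 2×5.9×2.693 = 37.74 m. Hydraulic radius R = A/P = 122.2/37.74 = 3.239 m. Q_B = (1/0.022)·122.2·3.239^(2/3)·√0.0019 = 530.2 m³/s.
The larger discharge is 530.2 m³/s and the smaller is 169.8 m³/s; the ratio is 3.12.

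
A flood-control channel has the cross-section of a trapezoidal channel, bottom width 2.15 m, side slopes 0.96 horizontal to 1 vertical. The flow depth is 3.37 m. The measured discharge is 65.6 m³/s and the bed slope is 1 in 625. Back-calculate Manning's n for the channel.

n = 0.015

With bottom width b = 2.15 m and side slope z = 0.96: A = (b + zy)y = (2.15 + 0.96×3.37)×3.37 = 18.15 m²; P = b + 2y√(1+z²) = 2.15 + 2×3.37×1.386 = 11.49 m.
Hydraulic radius R = A/P = 18.15/11.49 = 1.579 m.
Rearranging Manning's equation: n = (1/Q) A R^(2/3) S^(1/2) = (1/65.6) × 18.15 × 1.579^(2/3) × √0.0016 = 0.015.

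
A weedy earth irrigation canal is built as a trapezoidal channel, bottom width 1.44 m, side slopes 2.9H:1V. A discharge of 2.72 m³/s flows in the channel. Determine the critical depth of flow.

At critical depth, Q² T / (g A³) = 1, i.e. A³/T = Q²/g = 2.72²/9.81 = 0.7542.
At y = 0.38 m: A³/T = 0.2473 — too small.
At y = 0.576 m: A³/T = 1.203 — too large.
At y = 0.511 m: A³/T = 0.7558 — close enough.

y_c = 0.511 m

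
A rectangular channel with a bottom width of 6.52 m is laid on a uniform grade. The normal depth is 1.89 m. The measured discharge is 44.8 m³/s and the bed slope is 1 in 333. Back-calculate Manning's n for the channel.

Flow area A = b·y = 6.52 × 1.89 = 12.32 m². Wetted perimeter P = b + 2y = 6.52 + 2×1.89 = 10.3 m.
Hydraulic radius R = A/P = 12.32/10.3 = 1.196 m.
Rearranging Manning's equation: n = (1/Q) A R^(2/3) S^(1/2) = (1/44.8) × 12.32 × 1.196^(2/3) × √0.003003 = 0.017.

n = 0.017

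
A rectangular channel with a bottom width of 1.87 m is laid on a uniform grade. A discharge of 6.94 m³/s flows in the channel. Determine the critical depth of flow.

y_c = 1.12 m

For a rectangular channel, critical depth y_c = (q²/g)^(1/3) where q = Q/b = 6.94/1.87 = 3.711 m²/s.
So y_c = (3.711²/9.81)^(1/3) = 1.12 m.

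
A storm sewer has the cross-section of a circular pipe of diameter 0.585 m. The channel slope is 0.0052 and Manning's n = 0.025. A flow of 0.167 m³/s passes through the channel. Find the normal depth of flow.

Manning's equation rearranged: A R^(2/3) = nQ / (1·√S) = 0.025 × 0.167 / (√0.0052) = 0.0579.
Trying y = 0.457 m: A R^(2/3) = 0.07118 — too large.
Trying y = 0.321 m: A R^(2/3) = 0.04354 — too small.
Trying y = 0.387 m: A R^(2/3) = 0.05786 — ≈ 0.0579.

y_n = 0.387 m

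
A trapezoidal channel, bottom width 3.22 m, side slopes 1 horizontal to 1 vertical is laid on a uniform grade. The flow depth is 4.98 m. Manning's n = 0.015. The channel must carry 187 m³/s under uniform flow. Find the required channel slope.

S = 0.0015

With bottom width b = 3.22 m and side slope z = 1: A = (b + zy)y = (3.22 + 1×4.98)×4.98 = 40.84 m²; P = b + 2y√(1+z²) = 3.22 + 2×4.98×1.414 = 17.31 m.
Hydraulic radius R = A/P = 40.84/17.31 = 2.36 m.
From Manning's equation, S = [nQ / (1 A R^(2/3))]² = [0.015 × 187 / (1 × 40.84 × 2.36^(2/3))]² = 0.0015.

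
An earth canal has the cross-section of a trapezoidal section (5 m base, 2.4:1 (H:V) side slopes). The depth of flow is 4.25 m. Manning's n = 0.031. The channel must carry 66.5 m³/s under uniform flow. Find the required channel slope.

With bottom width b = 5 m and side slope z = 2.4: A = (b + zy)y = (5 + 2.4×4.25)×4.25 = 64.6 m²; P = b + 2y√(1+z²) = 5 + 2×4.25×2.6 = 27.1 m.
Hydraulic radius R = A/P = 64.6/27.1 = 2.384 m.
From Manning's equation, S = [nQ / (1 A R^(2/3))]² = [0.031 × 66.5 / (1 × 64.6 × 2.384^(2/3))]² = 0.00032.

S = 0.00032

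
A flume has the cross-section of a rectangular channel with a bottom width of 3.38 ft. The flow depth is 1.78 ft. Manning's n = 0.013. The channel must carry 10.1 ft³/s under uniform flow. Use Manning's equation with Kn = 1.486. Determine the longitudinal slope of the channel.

Flow area A = b·y = 3.38 × 1.78 = 6.016 ft². Wetted perimeter P = b + 2y = 3.38 + 2×1.78 = 6.94 ft.
Hydraulic radius R = A/P = 6.016/6.94 = 0.8669 ft.
From Manning's equation, S = [nQ / (1.486 A R^(2/3))]² = [0.013 × 10.1 / (1.486 × 6.016 × 0.8669^(2/3))]² = 0.000261.

S = 0.000261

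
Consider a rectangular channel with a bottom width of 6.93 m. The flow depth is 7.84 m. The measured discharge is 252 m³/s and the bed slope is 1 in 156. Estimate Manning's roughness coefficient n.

Flow area A = b·y = 6.93 × 7.84 = 54.33 m². Wetted perimeter P = b + 2y = 6.93 + 2×7.84 = 22.61 m.
Hydraulic radius R = A/P = 54.33/22.61 = 2.403 m.
Rearranging Manning's equation: n = (1/Q) A R^(2/3) S^(1/2) = (1/252) × 54.33 × 2.403^(2/3) × √0.00641 = 0.031.

n = 0.031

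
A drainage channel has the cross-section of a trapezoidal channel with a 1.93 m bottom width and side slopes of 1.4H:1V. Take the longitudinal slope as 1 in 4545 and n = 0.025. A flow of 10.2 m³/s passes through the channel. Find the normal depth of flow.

y_n = 2.58 m

Manning's equation rearranged: A R^(2/3) = nQ / (1·√S) = 0.025 × 10.2 / (√0.00022) = 17.19.
Try y = 3.06 m: A R^(2/3) = 25.21 — high.
Try y = 2.14 m: A R^(2/3) = 11.47 — low.
Try y = 2.58 m: A R^(2/3) = 17.23 — ≈ 17.19.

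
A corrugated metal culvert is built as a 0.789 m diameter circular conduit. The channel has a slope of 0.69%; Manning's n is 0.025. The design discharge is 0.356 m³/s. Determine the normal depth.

y_n = 0.462 m

Manning's equation rearranged: A R^(2/3) = nQ / (1·√S) = 0.025 × 0.356 / (√0.0069) = 0.1071.
At y = 0.413 m: A R^(2/3) = 0.08947 — short.
At y = 0.56 m: A R^(2/3) = 0.1412 — over.
At y = 0.462 m: A R^(2/3) = 0.1072 — ≈ 0.1071.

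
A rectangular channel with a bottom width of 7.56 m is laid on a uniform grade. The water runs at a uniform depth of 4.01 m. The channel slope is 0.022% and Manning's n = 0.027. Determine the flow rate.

Q = 26 m³/s

Flow area A = b·y = 7.56 × 4.01 = 30.32 m². Wetted perimeter P = b + 2y = 7.56 + 2×4.01 = 15.58 m.
Hydraulic radius R = A/P = 30.32/15.58 = 1.946 m.
Manning's equation: Q = (1/n) A R^(2/3) S^(1/2) = (1/0.027) × 30.32 × 1.946^(2/3) × 0.00022^(1/2) = 26 m³/s.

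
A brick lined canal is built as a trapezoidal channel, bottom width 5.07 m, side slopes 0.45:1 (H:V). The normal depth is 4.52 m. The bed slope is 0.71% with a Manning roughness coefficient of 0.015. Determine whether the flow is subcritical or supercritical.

With bottom width b = 5.07 m and side slope z = 0.45: A = (b + zy)y = (5.07 + 0.45×4.52)×4.52 = 32.11 m²; P = b + 2y√(1+z²) = 5.07 + 2×4.52×1.097 = 14.98 m.
Hydraulic radius R = A/P = 32.11/14.98 = 2.143 m.
V = (1/n) R^(2/3) √S = (1/0.015) × 2.143^(2/3) × √0.0071 = 9.337 m/s. Hydraulic depth D_h = A/T = 32.11/9.138 = 3.514 m.
Froude number Fr = V/√(g·D_h) = 9.337/√(9.81×3.514) = 1.59, which is greater than 1, so the flow is supercritical.

supercritical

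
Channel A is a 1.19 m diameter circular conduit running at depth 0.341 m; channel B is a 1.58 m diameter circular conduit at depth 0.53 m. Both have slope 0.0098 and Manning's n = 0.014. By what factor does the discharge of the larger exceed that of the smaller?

Channel A: For a circular section of diameter D = 1.19 m at depth y = 0.341 m, the central angle is θ = 2 arccos(1 − 2y/D) = 2.259 rad. Then A = (D²/8)(θ − sin θ) = 0.2633 m² and P = Dθ/2 = 1.344 m. Hydraulic radius R = A/P = 0.2633/1.344 = 0.1958 m. Q_A = (1/0.014)·0.2633·0.1958^(2/3)·√0.0098 = 0.6279 m³/s.
Channel B: For a circular section of diameter D = 1.58 m at depth y = 0.53 m, the central angle is θ = 2 arccos(1 − 2y/D) = 2.471 rad. Then A = (D²/8)(θ − sin θ) = 0.5771 m² and P = Dθ/2 = 1.952 m. Hydraulic radius R = A/P = 0.5771/1.952 = 0.2956 m. Q_B = (1/0.014)·0.5771·0.2956^(2/3)·√0.0098 = 1.811 m³/s.
The larger discharge is 1.811 m³/s and the smaller is 0.6279 m³/s; the ratio is 2.88.

2.88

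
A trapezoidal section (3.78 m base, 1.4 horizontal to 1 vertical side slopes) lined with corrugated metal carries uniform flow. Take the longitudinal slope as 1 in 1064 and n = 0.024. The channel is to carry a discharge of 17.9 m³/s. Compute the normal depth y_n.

y_n = 1.92 m

Manning's equation rearranged: A R^(2/3) = nQ / (1·√S) = 0.024 × 17.9 / (√0.0009398) = 14.01.
At y = 1.67 m: A R^(2/3) = 10.71 — low.
At y = 2.44 m: A R^(2/3) = 22.41 — high.
At y = 1.92 m: A R^(2/3) = 13.99 — close enough.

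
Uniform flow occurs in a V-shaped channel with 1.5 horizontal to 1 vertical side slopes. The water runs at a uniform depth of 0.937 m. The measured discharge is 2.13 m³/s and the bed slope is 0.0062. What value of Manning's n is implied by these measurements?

n = 0.026

For a triangular section with side slope z = 1.5: A = zy² = 1.5×0.937² = 1.317 m²; P = 2y√(1+z²) = 2×0.937×1.803 = 3.378 m.
Hydraulic radius R = A/P = 1.317/3.378 = 0.3898 m.
Rearranging Manning's equation: n = (1/Q) A R^(2/3) S^(1/2) = (1/2.13) × 1.317 × 0.3898^(2/3) × √0.0062 = 0.026.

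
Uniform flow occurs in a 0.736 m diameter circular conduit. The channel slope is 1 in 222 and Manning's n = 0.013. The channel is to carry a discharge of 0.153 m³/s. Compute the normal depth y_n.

y_n = 0.232 m

Manning's equation rearranged: A R^(2/3) = nQ / (1·√S) = 0.013 × 0.153 / (√0.004505) = 0.02964.
Try y = 0.2 m: A R^(2/3) = 0.02222 — low.
Try y = 0.288 m: A R^(2/3) = 0.04455 — high.
Try y = 0.232 m: A R^(2/3) = 0.02965 — close enough.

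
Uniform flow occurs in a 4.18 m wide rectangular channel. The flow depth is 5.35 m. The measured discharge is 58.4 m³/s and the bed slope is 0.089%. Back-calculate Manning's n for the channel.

n = 0.015

Flow area A = b·y = 4.18 × 5.35 = 22.36 m². Wetted perimeter P = b + 2y = 4.18 + 2×5.35 = 14.88 m.
Hydraulic radius R = A/P = 22.36/14.88 = 1.503 m.
Rearranging Manning's equation: n = (1/Q) A R^(2/3) S^(1/2) = (1/58.4) × 22.36 × 1.503^(2/3) × √0.00089 = 0.015.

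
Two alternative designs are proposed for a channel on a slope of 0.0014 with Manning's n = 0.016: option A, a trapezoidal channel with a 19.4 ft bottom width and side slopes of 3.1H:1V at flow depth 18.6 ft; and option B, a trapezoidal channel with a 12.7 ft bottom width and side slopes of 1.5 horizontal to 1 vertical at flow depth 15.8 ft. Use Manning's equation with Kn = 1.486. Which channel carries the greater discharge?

Channel A: With bottom width b = 19.4 ft and side slope z = 3.1: A = (b + zy)y = (19.4 + 3.1×18.6)×18.6 = 1433 ft²; P = b + 2y√(1+z²) = 19.4 + 2×18.6×3.257 = 140.6 ft. Hydraulic radius R = A/P = 1433/140.6 = 10.2 ft. Q_A = (1.486/0.016)·1433·10.2^(2/3)·√0.0014 = 23420 ft³/s.
Channel B: With bottom width b = 12.7 ft and side slope z = 1.5: A = (b + zy)y = (12.7 + 1.5×15.8)×15.8 = 575.1 ft²; P = b + 2y√(1+z²) = 12.7 + 2×15.8×1.803 = 69.67 ft. Hydraulic radius R = A/P = 575.1/69.67 = 8.255 ft. Q_B = (1.486/0.016)·575.1·8.255^(2/3)·√0.0014 = 8163 ft³/s.
Q_A = 23420 ft³/s vs Q_B = 8163 ft³/s, so channel A carries more.

channel A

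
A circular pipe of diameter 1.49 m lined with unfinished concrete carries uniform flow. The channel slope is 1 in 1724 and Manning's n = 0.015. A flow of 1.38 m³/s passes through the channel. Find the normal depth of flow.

Manning's equation rearranged: A R^(2/3) = nQ / (1·√S) = 0.015 × 1.38 / (√0.00058) = 0.8595.
Try y = 1.37 m: A R^(2/3) = 0.9687 — too large.
Try y = 0.897 m: A R^(2/3) = 0.6096 — too small.
Try y = 1.16 m: A R^(2/3) = 0.8581 — ≈ 0.8595.

y_n = 1.16 m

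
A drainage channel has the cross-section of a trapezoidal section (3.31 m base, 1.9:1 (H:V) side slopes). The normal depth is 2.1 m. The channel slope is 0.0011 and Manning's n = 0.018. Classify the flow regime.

With bottom width b = 3.31 m and side slope z = 1.9: A = (b + zy)y = (3.31 + 1.9×2.1)×2.1 = 15.33 m²; P = b + 2y√(1+z²) = 3.31 + 2×2.1×2.147 = 12.33 m.
Hydraulic radius R = A/P = 15.33/12.33 = 1.244 m.
V = (1/n) R^(2/3) √S = (1/0.018) × 1.244^(2/3) × √0.0011 = 2.131 m/s. Hydraulic depth D_h = A/T = 15.33/11.29 = 1.358 m.
Froude number Fr = V/√(g·D_h) = 2.131/√(9.81×1.358) = 0.584, which is less than 1, so the flow is subcritical.

subcritical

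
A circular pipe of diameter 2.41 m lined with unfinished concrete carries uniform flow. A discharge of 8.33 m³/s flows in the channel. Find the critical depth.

At critical depth, Q² T / (g A³) = 1, i.e. A³/T = Q²/g = 8.33²/9.81 = 7.073.
At y = 1.01 m: A³/T = 2.506 — short.
At y = 1.51 m: A³/T = 11.67 — over.
At y = 1.32 m: A³/T = 6.973 — matches.

y_c = 1.32 m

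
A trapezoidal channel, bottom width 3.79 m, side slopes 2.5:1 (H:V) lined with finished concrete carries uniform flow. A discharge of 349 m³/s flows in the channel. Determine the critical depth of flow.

At critical depth, Q² T / (g A³) = 1, i.e. A³/T = Q²/g = 349²/9.81 = 12420.
At y = 3.66 m: A³/T = 4809 — short.
At y = 4.55 m: A³/T = 12380 — close enough.

y_c = 4.55 m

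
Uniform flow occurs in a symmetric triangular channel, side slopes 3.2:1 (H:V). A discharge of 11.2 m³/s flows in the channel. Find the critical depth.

y_c = 1.2 m

At critical depth, Q² T / (g A³) = 1, i.e. A³/T = Q²/g = 11.2²/9.81 = 12.79.
At y = 0.841 m: A³/T = 2.154 — short.
At y = 1.41 m: A³/T = 28.53 — over.
At y = 1.2 m: A³/T = 12.74 — close enough.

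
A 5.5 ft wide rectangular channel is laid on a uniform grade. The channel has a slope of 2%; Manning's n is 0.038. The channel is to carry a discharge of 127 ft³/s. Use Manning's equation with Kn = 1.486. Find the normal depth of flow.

y_n = 3.21 ft

Manning's equation rearranged: A R^(2/3) = nQ / (1.486·√S) = 0.038 × 127 / (1.486 × √0.02) = 22.96.
Trying y = 3.74 ft: A R^(2/3) = 27.96 — high.
Trying y = 2.75 ft: A R^(2/3) = 18.7 — low.
Trying y = 3.21 ft: A R^(2/3) = 22.94 — ≈ 22.96.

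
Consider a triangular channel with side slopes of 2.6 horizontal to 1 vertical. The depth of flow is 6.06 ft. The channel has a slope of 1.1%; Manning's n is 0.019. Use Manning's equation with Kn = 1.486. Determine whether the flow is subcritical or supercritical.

supercritical

For a triangular section with side slope z = 2.6: A = zy² = 2.6×6.06² = 95.48 ft²; P = 2y√(1+z²) = 2×6.06×2.786 = 33.76 ft.
Hydraulic radius R = A/P = 95.48/33.76 = 2.828 ft.
V = (1.486/n) R^(2/3) √S = (1.486/0.019) × 2.828^(2/3) × √0.011 = 16.4 ft/s. Hydraulic depth D_h = A/T = 95.48/31.51 = 3.03 ft.
Froude number Fr = V/√(g·D_h) = 16.4/√(32.2×3.03) = 1.66, which is greater than 1, so the flow is supercritical.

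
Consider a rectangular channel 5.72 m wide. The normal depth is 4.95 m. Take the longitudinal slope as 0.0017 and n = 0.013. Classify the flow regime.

Flow area A = b·y = 5.72 × 4.95 = 28.31 m². Wetted perimeter P = b + 2y = 5.72 + 2×4.95 = 15.62 m.
Hydraulic radius R = A/P = 28.31/15.62 = 1.813 m.
V = (1/n) R^(2/3) √S = (1/0.013) × 1.813^(2/3) × √0.0017 = 4.715 m/s. Hydraulic depth D_h = A/T = 28.31/5.72 = 4.95 m.
Froude number Fr = V/√(g·D_h) = 4.715/√(9.81×4.95) = 0.677, which is less than 1, so the flow is subcritical.

subcritical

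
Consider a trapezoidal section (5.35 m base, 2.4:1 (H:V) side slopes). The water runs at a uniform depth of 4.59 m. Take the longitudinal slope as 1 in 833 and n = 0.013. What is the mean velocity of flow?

V = 5 m/s

With bottom width b = 5.35 m and side slope z = 2.4: A = (b + zy)y = (5.35 + 2.4×4.59)×4.59 = 75.12 m²; P = b + 2y√(1+z²) = 5.35 + 2×4.59×2.6 = 29.22 m.
Hydraulic radius R = A/P = 75.12/29.22 = 2.571 m.
From Manning's equation, V = (1/n) R^(2/3) S^(1/2) = (1/0.013) × 2.571^(2/3) × 0.0012^(1/2) = 5 m/s.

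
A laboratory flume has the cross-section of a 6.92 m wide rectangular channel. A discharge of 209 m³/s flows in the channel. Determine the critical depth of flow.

For a rectangular channel, critical depth y_c = (q²/g)^(1/3) where q = Q/b = 209/6.92 = 30.2 m²/s.
So y_c = (30.2²/9.81)^(1/3) = 4.53 m.

y_c = 4.53 m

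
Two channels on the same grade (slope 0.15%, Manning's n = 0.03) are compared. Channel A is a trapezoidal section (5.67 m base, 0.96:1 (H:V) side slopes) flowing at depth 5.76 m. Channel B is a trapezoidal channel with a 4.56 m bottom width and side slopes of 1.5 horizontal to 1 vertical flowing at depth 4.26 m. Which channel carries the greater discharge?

channel A

Channel A: With bottom width b = 5.67 m and side slope z = 0.96: A = (b + zy)y = (5.67 + 0.96×5.76)×5.76 = 64.51 m²; P = b + 2y√(1+z²) = 5.67 + 2×5.76×1.386 = 21.64 m. Hydraulic radius R = A/P = 64.51/21.64 = 2.981 m. Q_A = (1/0.03)·64.51·2.981^(2/3)·√0.0015 = 172.5 m³/s.
Channel B: With bottom width b = 4.56 m and side slope z = 1.5: A = (b + zy)y = (4.56 + 1.5×4.26)×4.26 = 46.65 m²; P = b + 2y√(1+z²) = 4.56 + 2×4.26×1.803 = 19.92 m. Hydraulic radius R = A/P = 46.65/19.92 = 2.342 m. Q_B = (1/0.03)·46.65·2.342^(2/3)·√0.0015 = 106.2 m³/s.
Q_A = 172.5 m³/s vs Q_B = 106.2 m³/s, so channel A carries more.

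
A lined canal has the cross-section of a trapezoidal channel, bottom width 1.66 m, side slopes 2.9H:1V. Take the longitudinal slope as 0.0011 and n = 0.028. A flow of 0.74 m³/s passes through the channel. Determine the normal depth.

Manning's equation rearranged: A R^(2/3) = nQ / (1·√S) = 0.028 × 0.74 / (√0.0011) = 0.6247.
At y = 0.534 m: A R^(2/3) = 0.8463 — high.
At y = 0.459 m: A R^(2/3) = 0.6244 — ≈ 0.6247.

y_n = 0.459 m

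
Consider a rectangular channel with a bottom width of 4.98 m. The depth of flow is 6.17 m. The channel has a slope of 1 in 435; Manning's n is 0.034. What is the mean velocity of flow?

Flow area A = b·y = 4.98 × 6.17 = 30.73 m². Wetted perimeter P = b + 2y = 4.98 + 2×6.17 = 17.32 m.
Hydraulic radius R = A/P = 30.73/17.32 = 1.774 m.
From Manning's equation, V = (1/n) R^(2/3) S^(1/2) = (1/0.034) × 1.774^(2/3) × 0.002299^(1/2) = 2.07 m/s.

V = 2.07 m/s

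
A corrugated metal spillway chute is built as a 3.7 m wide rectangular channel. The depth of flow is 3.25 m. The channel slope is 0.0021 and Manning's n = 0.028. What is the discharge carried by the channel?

Flow area A = b·y = 3.7 × 3.25 = 12.03 m². Wetted perimeter P = b + 2y = 3.7 + 2×3.25 = 10.2 m.
Hydraulic radius R = A/P = 12.03/10.2 = 1.179 m.
Manning's equation: Q = (1/n) A R^(2/3) S^(1/2) = (1/0.028) × 12.03 × 1.179^(2/3) × 0.0021^(1/2) = 22 m³/s.

Q = 22 m³/s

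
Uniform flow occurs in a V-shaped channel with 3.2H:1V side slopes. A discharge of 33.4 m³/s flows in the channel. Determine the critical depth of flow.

At critical depth, Q² T / (g A³) = 1, i.e. A³/T = Q²/g = 33.4²/9.81 = 113.7.
At y = 1.42 m: A³/T = 29.56 — too small.
At y = 1.86 m: A³/T = 114 — close enough.

y_c = 1.86 m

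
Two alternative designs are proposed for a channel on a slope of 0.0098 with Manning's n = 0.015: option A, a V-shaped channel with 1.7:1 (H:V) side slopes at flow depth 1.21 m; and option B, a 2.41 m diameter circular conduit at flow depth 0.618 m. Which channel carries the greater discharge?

channel A

Channel A: For a triangular section with side slope z = 1.7: A = zy² = 1.7×1.21² = 2.489 m²; P = 2y√(1+z²) = 2×1.21×1.972 = 4.773 m. Hydraulic radius R = A/P = 2.489/4.773 = 0.5215 m. Q_A = (1/0.015)·2.489·0.5215^(2/3)·√0.0098 = 10.64 m³/s.
Channel B: For a circular section of diameter D = 2.41 m at depth y = 0.618 m, the central angle is θ = 2 arccos(1 − 2y/D) = 2.124 rad. Then A = (D²/8)(θ − sin θ) = 0.9243 m² and P = Dθ/2 = 2.559 m. Hydraulic radius R = A/P = 0.9243/2.559 = 0.3611 m. Q_B = (1/0.015)·0.9243·0.3611^(2/3)·√0.0098 = 3.094 m³/s.
Q_A = 10.64 m³/s vs Q_B = 3.094 m³/s, so channel A carries more.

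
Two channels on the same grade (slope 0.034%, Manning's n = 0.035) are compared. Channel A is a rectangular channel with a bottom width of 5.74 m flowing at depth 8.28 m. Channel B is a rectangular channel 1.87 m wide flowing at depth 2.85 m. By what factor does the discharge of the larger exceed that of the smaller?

18.7

Channel A: Flow area A = b·y = 5.74 × 8.28 = 47.53 m². Wetted perimeter P = b + 2y = 5.74 + 2×8.28 = 22.3 m. Hydraulic radius R = A/P = 47.53/22.3 = 2.131 m. Q_A = (1/0.035)·47.53·2.131^(2/3)·√0.00034 = 41.47 m³/s.
Channel B: Flow area A = b·y = 1.87 × 2.85 = 5.33 m². Wetted perimeter P = b + 2y = 1.87 + 2×2.85 = 7.57 m. Hydraulic radius R = A/P = 5.33/7.57 = 0.704 m. Q_B = (1/0.035)·5.33·0.704^(2/3)·√0.00034 = 2.222 m³/s.
The larger discharge is 41.47 m³/s and the smaller is 2.222 m³/s; the ratio is 18.7.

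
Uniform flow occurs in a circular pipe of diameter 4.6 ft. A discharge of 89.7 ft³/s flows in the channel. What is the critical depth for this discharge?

y_c = 2.76 ft

At critical depth, Q² T / (g A³) = 1, i.e. A³/T = Q²/g = 89.7²/32.2 = 249.9.
Trying y = 3.09 ft: A³/T = 387.2 — high.
Trying y = 2.06 ft: A³/T = 81.84 — low.
Trying y = 2.76 ft: A³/T = 250.4 — ≈ 249.9.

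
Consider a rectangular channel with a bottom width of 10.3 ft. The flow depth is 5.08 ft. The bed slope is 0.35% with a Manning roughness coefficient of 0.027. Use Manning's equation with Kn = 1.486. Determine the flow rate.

Q = 319 ft³/s

Flow area A = b·y = 10.3 × 5.08 = 52.32 ft². Wetted perimeter P = b + 2y = 10.3 + 2×5.08 = 20.46 ft.
Hydraulic radius R = A/P = 52.32/20.46 = 2.557 ft.
Manning's equation: Q = (1.486/n) A R^(2/3) S^(1/2) = (1.486/0.027) × 52.32 × 2.557^(2/3) × 0.0035^(1/2) = 319 ft³/s.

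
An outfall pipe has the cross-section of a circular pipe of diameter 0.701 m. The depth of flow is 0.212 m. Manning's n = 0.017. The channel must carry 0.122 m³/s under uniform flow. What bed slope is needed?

For a circular section of diameter D = 0.701 m at depth y = 0.212 m, the central angle is θ = 2 arccos(1 − 2y/D) = 2.329 rad. Then A = (D²/8)(θ − sin θ) = 0.09847 m² and P = Dθ/2 = 0.8164 m.
Hydraulic radius R = A/P = 0.09847/0.8164 = 0.1206 m.
From Manning's equation, S = [nQ / (1 A R^(2/3))]² = [0.017 × 0.122 / (1 × 0.09847 × 0.1206^(2/3))]² = 0.00744.

S = 0.00744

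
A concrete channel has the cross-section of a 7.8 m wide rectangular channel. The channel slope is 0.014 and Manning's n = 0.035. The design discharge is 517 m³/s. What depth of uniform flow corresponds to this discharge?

Manning's equation rearranged: A R^(2/3) = nQ / (1·√S) = 0.035 × 517 / (√0.014) = 152.9.
Try y = 8.5 m: A R^(2/3) = 127.7 — low.
Try y = 11.8 m: A R^(2/3) = 188.5 — high.
Try y = 9.88 m: A R^(2/3) = 153 — matches.

y_n = 9.88 m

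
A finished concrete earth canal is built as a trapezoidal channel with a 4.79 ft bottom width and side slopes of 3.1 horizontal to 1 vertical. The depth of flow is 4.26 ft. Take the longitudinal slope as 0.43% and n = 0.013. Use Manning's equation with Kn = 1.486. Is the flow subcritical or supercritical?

With bottom width b = 4.79 ft and side slope z = 3.1: A = (b + zy)y = (4.79 + 3.1×4.26)×4.26 = 76.66 ft²; P = b + 2y√(1+z²) = 4.79 + 2×4.26×3.257 = 32.54 ft.
Hydraulic radius R = A/P = 76.66/32.54 = 2.356 ft.
V = (1.486/n) R^(2/3) √S = (1.486/0.013) × 2.356^(2/3) × √0.0043 = 13.27 ft/s. Hydraulic depth D_h = A/T = 76.66/31.2 = 2.457 ft.
Froude number Fr = V/√(g·D_h) = 13.27/√(32.2×2.457) = 1.49, which is greater than 1, so the flow is supercritical.

supercritical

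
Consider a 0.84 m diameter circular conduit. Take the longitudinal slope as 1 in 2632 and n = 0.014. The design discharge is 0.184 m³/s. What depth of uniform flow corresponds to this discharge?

Manning's equation rearranged: A R^(2/3) = nQ / (1·√S) = 0.014 × 0.184 / (√0.0003799) = 0.1322.
At y = 0.617 m: A R^(2/3) = 0.1742 — over.
At y = 0.506 m: A R^(2/3) = 0.1323 — ≈ 0.1322.

y_n = 0.506 m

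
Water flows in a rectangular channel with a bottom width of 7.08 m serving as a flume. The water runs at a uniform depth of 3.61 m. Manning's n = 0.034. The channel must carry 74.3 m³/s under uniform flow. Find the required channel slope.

S = 0.0045

Flow area A = b·y = 7.08 × 3.61 = 25.56 m². Wetted perimeter P = b + 2y = 7.08 + 2×3.61 = 14.3 m.
Hydraulic radius R = A/P = 25.56/14.3 = 1.787 m.
From Manning's equation, S = [nQ / (1 A R^(2/3))]² = [0.034 × 74.3 / (1 × 25.56 × 1.787^(2/3))]² = 0.0045.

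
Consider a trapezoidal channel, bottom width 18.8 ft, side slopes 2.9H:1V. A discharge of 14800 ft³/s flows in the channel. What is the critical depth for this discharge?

At critical depth, Q² T / (g A³) = 1, i.e. A³/T = Q²/g = 14800²/32.2 = 6802000.
Trying y = 13 ft: A³/T = 4207000 — too small.
Trying y = 14.6 ft: A³/T = 6874000 — matches.

y_c = 14.6 ft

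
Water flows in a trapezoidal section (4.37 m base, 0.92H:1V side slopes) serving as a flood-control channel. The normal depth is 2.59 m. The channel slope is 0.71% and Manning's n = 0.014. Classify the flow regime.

With bottom width b = 4.37 m and side slope z = 0.92: A = (b + zy)y = (4.37 + 0.92×2.59)×2.59 = 17.49 m²; P = b + 2y√(1+z²) = 4.37 + 2×2.59×1.359 = 11.41 m.
Hydraulic radius R = A/P = 17.49/11.41 = 1.533 m.
V = (1/n) R^(2/3) √S = (1/0.014) × 1.533^(2/3) × √0.0071 = 8.002 m/s. Hydraulic depth D_h = A/T = 17.49/9.136 = 1.914 m.
Froude number Fr = V/√(g·D_h) = 8.002/√(9.81×1.914) = 1.85, which is greater than 1, so the flow is supercritical.

supercritical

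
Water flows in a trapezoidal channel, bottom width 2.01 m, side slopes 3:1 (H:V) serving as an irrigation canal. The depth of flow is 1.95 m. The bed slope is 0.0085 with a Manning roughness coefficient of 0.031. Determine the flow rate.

With bottom width b = 2.01 m and side slope z = 3: A = (b + zy)y = (2.01 + 3×1.95)×1.95 = 15.33 m²; P = b + 2y√(1+z²) = 2.01 + 2×1.95×3.162 = 14.34 m.
Hydraulic radius R = A/P = 15.33/14.34 = 1.069 m.
Manning's equation: Q = (1/n) A R^(2/3) S^(1/2) = (1/0.031) × 15.33 × 1.069^(2/3) × 0.0085^(1/2) = 47.6 m³/s.

Q = 47.6 m³/s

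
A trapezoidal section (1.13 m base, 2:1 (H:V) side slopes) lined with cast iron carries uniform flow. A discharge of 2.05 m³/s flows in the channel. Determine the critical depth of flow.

At critical depth, Q² T / (g A³) = 1, i.e. A³/T = Q²/g = 2.05²/9.81 = 0.4284.
At y = 0.559 m: A³/T = 0.5895 — high.
At y = 0.449 m: A³/T = 0.258 — low.
At y = 0.514 m: A³/T = 0.4283 — matches.

y_c = 0.514 m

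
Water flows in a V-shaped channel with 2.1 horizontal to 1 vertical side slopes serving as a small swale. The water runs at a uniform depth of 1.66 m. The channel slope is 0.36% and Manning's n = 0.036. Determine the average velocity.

For a triangular section with side slope z = 2.1: A = zy² = 2.1×1.66² = 5.787 m²; P = 2y√(1+z²) = 2×1.66×2.326 = 7.722 m.
Hydraulic radius R = A/P = 5.787/7.722 = 0.7494 m.
From Manning's equation, V = (1/n) R^(2/3) S^(1/2) = (1/0.036) × 0.7494^(2/3) × 0.0036^(1/2) = 1.38 m/s.

V = 1.38 m/s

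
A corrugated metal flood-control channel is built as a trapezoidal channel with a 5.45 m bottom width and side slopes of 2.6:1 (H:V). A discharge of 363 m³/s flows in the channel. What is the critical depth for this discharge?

At critical depth, Q² T / (g A³) = 1, i.e. A³/T = Q²/g = 363²/9.81 = 13430.
Trying y = 3.75 m: A³/T = 7423 — short.
Trying y = 4.84 m: A³/T = 21720 — over.
Trying y = 4.32 m: A³/T = 13410 — matches.

y_c = 4.32 m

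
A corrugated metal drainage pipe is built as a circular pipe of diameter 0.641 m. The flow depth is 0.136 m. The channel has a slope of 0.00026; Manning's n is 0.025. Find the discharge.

For a circular section of diameter D = 0.641 m at depth y = 0.136 m, the central angle is θ = 2 arccos(1 − 2y/D) = 1.915 rad. Then A = (D²/8)(θ − sin θ) = 0.04999 m² and P = Dθ/2 = 0.6137 m.
Hydraulic radius R = A/P = 0.04999/0.6137 = 0.08146 m.
Manning's equation: Q = (1/n) A R^(2/3) S^(1/2) = (1/0.025) × 0.04999 × 0.08146^(2/3) × 0.00026^(1/2) = 0.00606 m³/s.

Q = 0.00606 m³/s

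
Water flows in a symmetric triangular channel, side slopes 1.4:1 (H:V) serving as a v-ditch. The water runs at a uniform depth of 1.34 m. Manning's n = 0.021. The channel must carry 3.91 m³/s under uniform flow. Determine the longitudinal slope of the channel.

S = 0.0024

For a triangular section with side slope z = 1.4: A = zy² = 1.4×1.34² = 2.514 m²; P = 2y√(1+z²) = 2×1.34×1.72 = 4.611 m.
Hydraulic radius R = A/P = 2.514/4.611 = 0.5452 m.
From Manning's equation, S = [nQ / (1 A R^(2/3))]² = [0.021 × 3.91 / (1 × 2.514 × 0.5452^(2/3))]² = 0.0024.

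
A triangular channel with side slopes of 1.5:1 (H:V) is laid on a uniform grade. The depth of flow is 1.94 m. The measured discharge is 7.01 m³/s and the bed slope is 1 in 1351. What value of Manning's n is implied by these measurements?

For a triangular section with side slope z = 1.5: A = zy² = 1.5×1.94² = 5.645 m²; P = 2y√(1+z²) = 2×1.94×1.803 = 6.995 m.
Hydraulic radius R = A/P = 5.645/6.995 = 0.8071 m.
Rearranging Manning's equation: n = (1/Q) A R^(2/3) S^(1/2) = (1/7.01) × 5.645 × 0.8071^(2/3) × √0.0007402 = 0.019.

n = 0.019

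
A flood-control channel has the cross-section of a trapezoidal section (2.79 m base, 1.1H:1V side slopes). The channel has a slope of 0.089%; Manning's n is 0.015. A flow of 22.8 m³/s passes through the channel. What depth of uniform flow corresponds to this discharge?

y_n = 2.05 m

Manning's equation rearranged: A R^(2/3) = nQ / (1·√S) = 0.015 × 22.8 / (√0.00089) = 11.46.
At y = 2.26 m: A R^(2/3) = 13.86 — over.
At y = 1.65 m: A R^(2/3) = 7.534 — short.
At y = 2.05 m: A R^(2/3) = 11.44 — matches.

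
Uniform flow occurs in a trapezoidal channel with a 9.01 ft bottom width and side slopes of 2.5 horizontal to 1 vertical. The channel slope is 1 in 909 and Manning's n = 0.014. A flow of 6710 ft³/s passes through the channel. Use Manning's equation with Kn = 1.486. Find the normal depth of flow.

y_n = 12.9 ft

Manning's equation rearranged: A R^(2/3) = nQ / (1.486·√S) = 0.014 × 6710 / (1.486 × √0.0011) = 1906.
Trying y = 14.6 ft: A R^(2/3) = 2564 — too large.
Trying y = 12.9 ft: A R^(2/3) = 1907 — ≈ 1906.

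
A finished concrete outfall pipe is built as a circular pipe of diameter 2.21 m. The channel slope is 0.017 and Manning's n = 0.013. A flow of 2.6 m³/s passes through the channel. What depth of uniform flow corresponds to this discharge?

Manning's equation rearranged: A R^(2/3) = nQ / (1·√S) = 0.013 × 2.6 / (√0.017) = 0.2592.
Trying y = 0.397 m: A R^(2/3) = 0.1818 — low.
Trying y = 0.57 m: A R^(2/3) = 0.3763 — high.
Trying y = 0.473 m: A R^(2/3) = 0.2594 — close enough.

y_n = 0.473 m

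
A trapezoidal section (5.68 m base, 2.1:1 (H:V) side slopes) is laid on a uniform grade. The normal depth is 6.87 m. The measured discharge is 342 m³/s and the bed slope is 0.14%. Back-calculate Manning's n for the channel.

n = 0.036

With bottom width b = 5.68 m and side slope z = 2.1: A = (b + zy)y = (5.68 + 2.1×6.87)×6.87 = 138.1 m²; P = b + 2y√(1+z²) = 5.68 + 2×6.87×2.326 = 37.64 m.
Hydraulic radius R = A/P = 138.1/37.64 = 3.67 m.
Rearranging Manning's equation: n = (1/Q) A R^(2/3) S^(1/2) = (1/342) × 138.1 × 3.67^(2/3) × √0.0014 = 0.036.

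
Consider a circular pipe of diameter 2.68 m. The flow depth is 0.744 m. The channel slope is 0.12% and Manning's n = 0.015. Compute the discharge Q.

For a circular section of diameter D = 2.68 m at depth y = 0.744 m, the central angle is θ = 2 arccos(1 − 2y/D) = 2.22 rad. Then A = (D²/8)(θ − sin θ) = 1.278 m² and P = Dθ/2 = 2.974 m.
Hydraulic radius R = A/P = 1.278/2.974 = 0.4295 m.
Manning's equation: Q = (1/n) A R^(2/3) S^(1/2) = (1/0.015) × 1.278 × 0.4295^(2/3) × 0.0012^(1/2) = 1.68 m³/s.

Q = 1.68 m³/s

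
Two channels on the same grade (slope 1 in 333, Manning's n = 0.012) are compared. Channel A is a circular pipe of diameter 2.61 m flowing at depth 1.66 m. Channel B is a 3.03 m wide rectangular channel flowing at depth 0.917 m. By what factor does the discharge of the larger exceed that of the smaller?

1.54

Channel A: For a circular section of diameter D = 2.61 m at depth y = 1.66 m, the central angle is θ = 2 arccos(1 − 2y/D) = 3.693 rad. Then A = (D²/8)(θ − sin θ) = 3.59 m² and P = Dθ/2 = 4.819 m. Hydraulic radius R = A/P = 3.59/4.819 = 0.745 m. Q_A = (1/0.012)·3.59·0.745^(2/3)·√0.003003 = 13.47 m³/s.
Channel B: Flow area A = b·y = 3.03 × 0.917 = 2.779 m². Wetted perimeter P = b + 2y = 3.03 + 2×0.917 = 4.864 m. Hydraulic radius R = A/P = 2.779/4.864 = 0.5712 m. Q_B = (1/0.012)·2.779·0.5712^(2/3)·√0.003003 = 8.735 m³/s.
The larger discharge is 13.47 m³/s and the smaller is 8.735 m³/s; the ratio is 1.54.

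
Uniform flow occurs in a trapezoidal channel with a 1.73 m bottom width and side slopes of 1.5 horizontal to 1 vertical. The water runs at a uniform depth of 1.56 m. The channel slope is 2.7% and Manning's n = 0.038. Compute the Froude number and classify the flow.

supercritical

With bottom width b = 1.73 m and side slope z = 1.5: A = (b + zy)y = (1.73 + 1.5×1.56)×1.56 = 6.349 m²; P = b + 2y√(1+z²) = 1.73 + 2×1.56×1.803 = 7.355 m.
Hydraulic radius R = A/P = 6.349/7.355 = 0.8633 m.
V = (1/n) R^(2/3) √S = (1/0.038) × 0.8633^(2/3) × √0.027 = 3.92 m/s. Hydraulic depth D_h = A/T = 6.349/6.41 = 0.9905 m.
Froude number Fr = V/√(g·D_h) = 3.92/√(9.81×0.9905) = 1.26, which is greater than 1, so the flow is supercritical.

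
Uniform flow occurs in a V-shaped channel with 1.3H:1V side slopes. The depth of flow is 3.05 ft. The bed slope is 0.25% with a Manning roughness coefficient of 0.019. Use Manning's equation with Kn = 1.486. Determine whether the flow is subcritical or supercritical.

For a triangular section with side slope z = 1.3: A = zy² = 1.3×3.05² = 12.09 ft²; P = 2y√(1+z²) = 2×3.05×1.64 = 10 ft.
Hydraulic radius R = A/P = 12.09/10 = 1.209 ft.
V = (1.486/n) R^(2/3) √S = (1.486/0.019) × 1.209^(2/3) × √0.0025 = 4.437 ft/s. Hydraulic depth D_h = A/T = 12.09/7.93 = 1.525 ft.
Froude number Fr = V/√(g·D_h) = 4.437/√(32.2×1.525) = 0.633, which is less than 1, so the flow is subcritical.

subcritical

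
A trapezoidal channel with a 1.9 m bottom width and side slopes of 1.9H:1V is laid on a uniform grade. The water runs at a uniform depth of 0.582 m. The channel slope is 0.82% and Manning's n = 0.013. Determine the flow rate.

Q = 6.59 m³/s

With bottom width b = 1.9 m and side slope z = 1.9: A = (b + zy)y = (1.9 + 1.9×0.582)×0.582 = 1.749 m²; P = b + 2y√(1+z²) = 1.9 + 2×0.582×2.147 = 4.399 m.
Hydraulic radius R = A/P = 1.749/4.399 = 0.3977 m.
Manning's equation: Q = (1/n) A R^(2/3) S^(1/2) = (1/0.013) × 1.749 × 0.3977^(2/3) × 0.0082^(1/2) = 6.59 m³/s.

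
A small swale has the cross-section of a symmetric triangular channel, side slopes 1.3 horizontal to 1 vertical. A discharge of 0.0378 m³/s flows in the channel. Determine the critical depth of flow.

At critical depth, Q² T / (g A³) = 1, i.e. A³/T = Q²/g = 0.0378²/9.81 = 0.0001457.
At y = 0.144 m: A³/T = 0.00005232 — low.
At y = 0.191 m: A³/T = 0.0002148 — high.
At y = 0.177 m: A³/T = 0.0001468 — ≈ 0.0001457.

y_c = 0.177 m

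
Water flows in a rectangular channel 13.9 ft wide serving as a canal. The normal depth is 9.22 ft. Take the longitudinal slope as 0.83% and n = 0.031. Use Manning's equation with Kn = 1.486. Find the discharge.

Q = 1400 ft³/s

Flow area A = b·y = 13.9 × 9.22 = 128.2 ft². Wetted perimeter P = b + 2y = 13.9 + 2×9.22 = 32.34 ft.
Hydraulic radius R = A/P = 128.2/32.34 = 3.963 ft.
Manning's equation: Q = (1.486/n) A R^(2/3) S^(1/2) = (1.486/0.031) × 128.2 × 3.963^(2/3) × 0.0083^(1/2) = 1400 ft³/s.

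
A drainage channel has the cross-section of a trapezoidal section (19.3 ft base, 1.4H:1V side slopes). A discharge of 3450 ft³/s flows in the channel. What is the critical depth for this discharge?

At critical depth, Q² T / (g A³) = 1, i.e. A³/T = Q²/g = 3450²/32.2 = 369600.
At y = 8.97 ft: A³/T = 525400 — over.
At y = 6.84 ft: A³/T = 200400 — short.
At y = 8.13 ft: A³/T = 369000 — matches.

y_c = 8.13 ft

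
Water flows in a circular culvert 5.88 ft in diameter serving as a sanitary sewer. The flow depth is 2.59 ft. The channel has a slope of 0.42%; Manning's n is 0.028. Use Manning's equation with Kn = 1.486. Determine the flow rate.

For a circular section of diameter D = 5.88 ft at depth y = 2.59 ft, the central angle is θ = 2 arccos(1 − 2y/D) = 2.903 rad. Then A = (D²/8)(θ − sin θ) = 11.52 ft² and P = Dθ/2 = 8.535 ft.
Hydraulic radius R = A/P = 11.52/8.535 = 1.35 ft.
Manning's equation: Q = (1.486/n) A R^(2/3) S^(1/2) = (1.486/0.028) × 11.52 × 1.35^(2/3) × 0.0042^(1/2) = 48.4 ft³/s.

Q = 48.4 ft³/s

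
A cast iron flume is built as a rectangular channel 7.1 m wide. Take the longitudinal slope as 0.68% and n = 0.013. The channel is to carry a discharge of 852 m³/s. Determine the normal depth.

Manning's equation rearranged: A R^(2/3) = nQ / (1·√S) = 0.013 × 852 / (√0.0068) = 134.3.
At y = 8.67 m: A R^(2/3) = 114 — low.
At y = 12.5 m: A R^(2/3) = 174.8 — high.
At y = 9.96 m: A R^(2/3) = 134.3 — close enough.

y_n = 9.96 m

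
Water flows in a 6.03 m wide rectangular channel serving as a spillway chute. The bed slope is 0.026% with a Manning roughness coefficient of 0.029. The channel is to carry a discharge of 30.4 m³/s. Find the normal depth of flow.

Manning's equation rearranged: A R^(2/3) = nQ / (1·√S) = 0.029 × 30.4 / (√0.00026) = 54.67.
Try y = 4.68 m: A R^(2/3) = 42.28 — too small.
Try y = 7.08 m: A R^(2/3) = 70.33 — too large.
Try y = 5.75 m: A R^(2/3) = 54.63 — close enough.

y_n = 5.75 m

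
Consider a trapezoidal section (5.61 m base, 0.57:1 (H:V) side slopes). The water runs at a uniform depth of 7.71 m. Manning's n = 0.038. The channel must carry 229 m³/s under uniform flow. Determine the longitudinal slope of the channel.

S = 0.00259

With bottom width b = 5.61 m and side slope z = 0.57: A = (b + zy)y = (5.61 + 0.57×7.71)×7.71 = 77.14 m²; P = b + 2y√(1+z²) = 5.61 + 2×7.71×1.151 = 23.36 m.
Hydraulic radius R = A/P = 77.14/23.36 = 3.302 m.
From Manning's equation, S = [nQ / (1 A R^(2/3))]² = [0.038 × 229 / (1 × 77.14 × 3.302^(2/3))]² = 0.00259.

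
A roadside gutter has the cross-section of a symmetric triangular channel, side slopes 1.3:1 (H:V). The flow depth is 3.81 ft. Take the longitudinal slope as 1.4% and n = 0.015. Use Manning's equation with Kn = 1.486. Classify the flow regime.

supercritical

For a triangular section with side slope z = 1.3: A = zy² = 1.3×3.81² = 18.87 ft²; P = 2y√(1+z²) = 2×3.81×1.64 = 12.5 ft.
Hydraulic radius R = A/P = 18.87/12.5 = 1.51 ft.
V = (1.486/n) R^(2/3) √S = (1.486/0.015) × 1.51^(2/3) × √0.014 = 15.43 ft/s. Hydraulic depth D_h = A/T = 18.87/9.906 = 1.905 ft.
Froude number Fr = V/√(g·D_h) = 15.43/√(32.2×1.905) = 1.97, which is greater than 1, so the flow is supercritical.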